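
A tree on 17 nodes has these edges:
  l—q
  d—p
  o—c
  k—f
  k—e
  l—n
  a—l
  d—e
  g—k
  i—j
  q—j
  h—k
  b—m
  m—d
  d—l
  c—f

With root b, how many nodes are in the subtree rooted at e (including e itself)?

7

Descendants of e (including itself): e, k, f, h, g, c, o. That's 7.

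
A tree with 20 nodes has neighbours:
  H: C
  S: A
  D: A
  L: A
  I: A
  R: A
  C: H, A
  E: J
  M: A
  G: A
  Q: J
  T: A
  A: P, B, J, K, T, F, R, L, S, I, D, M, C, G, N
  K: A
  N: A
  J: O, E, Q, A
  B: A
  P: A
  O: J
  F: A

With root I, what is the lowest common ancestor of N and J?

A

N's ancestor chain is N, A, I and J's is J, A, I; they first meet at A.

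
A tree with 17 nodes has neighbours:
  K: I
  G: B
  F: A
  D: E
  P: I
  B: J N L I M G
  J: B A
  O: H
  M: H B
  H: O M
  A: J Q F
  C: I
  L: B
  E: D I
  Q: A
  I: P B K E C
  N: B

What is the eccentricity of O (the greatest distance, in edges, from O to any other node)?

The node farthest from O is D (Q, F also at distance 6), via O-H-M-B-I-E-D — 6 edges.

6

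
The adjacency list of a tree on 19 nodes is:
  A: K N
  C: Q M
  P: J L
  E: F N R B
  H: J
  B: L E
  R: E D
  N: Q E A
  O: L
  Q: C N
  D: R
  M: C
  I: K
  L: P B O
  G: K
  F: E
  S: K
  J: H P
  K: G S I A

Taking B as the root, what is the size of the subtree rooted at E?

Descendants of E (including itself): E, N, R, F, A, Q, D, K, C, I, S, G, M. That's 13.

13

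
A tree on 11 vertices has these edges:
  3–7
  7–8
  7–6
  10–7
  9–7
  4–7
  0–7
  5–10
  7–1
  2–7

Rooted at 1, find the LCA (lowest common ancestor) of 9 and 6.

7

9's ancestor chain is 9, 7, 1 and 6's is 6, 7, 1; they first meet at 7.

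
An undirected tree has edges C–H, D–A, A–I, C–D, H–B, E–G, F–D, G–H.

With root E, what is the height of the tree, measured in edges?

6

The longest root-to-leaf path is E – G – H – C – D – A – I (6 edges).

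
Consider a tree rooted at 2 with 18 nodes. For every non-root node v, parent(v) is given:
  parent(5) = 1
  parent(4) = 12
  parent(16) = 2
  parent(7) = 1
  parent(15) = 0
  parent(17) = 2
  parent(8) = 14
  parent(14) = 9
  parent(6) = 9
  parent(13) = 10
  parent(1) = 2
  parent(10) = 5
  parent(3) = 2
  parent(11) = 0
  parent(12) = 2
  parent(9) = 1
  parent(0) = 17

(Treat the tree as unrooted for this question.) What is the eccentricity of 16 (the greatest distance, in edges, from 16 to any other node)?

5

Distances from 16 peak at 5, attained at 8 (13 also at distance 5).
16–2–1–9–14–8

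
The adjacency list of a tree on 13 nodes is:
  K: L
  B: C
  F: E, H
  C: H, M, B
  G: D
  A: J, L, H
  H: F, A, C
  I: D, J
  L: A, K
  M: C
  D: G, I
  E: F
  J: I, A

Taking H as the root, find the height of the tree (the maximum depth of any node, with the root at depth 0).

A deepest node is G, reached by H – A – J – I – D – G.
That path has 5 edges, so the height is 5.

5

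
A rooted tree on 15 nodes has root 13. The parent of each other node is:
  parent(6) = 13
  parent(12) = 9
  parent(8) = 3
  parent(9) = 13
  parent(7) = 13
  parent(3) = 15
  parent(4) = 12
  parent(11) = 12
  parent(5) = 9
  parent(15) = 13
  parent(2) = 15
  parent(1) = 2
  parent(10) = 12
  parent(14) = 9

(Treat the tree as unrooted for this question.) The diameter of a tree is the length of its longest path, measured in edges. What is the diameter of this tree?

Starting from 11, a farthest node is 1 at distance 6.
One longest path: 11 - 12 - 9 - 13 - 15 - 2 - 1.
So the diameter is 6.

6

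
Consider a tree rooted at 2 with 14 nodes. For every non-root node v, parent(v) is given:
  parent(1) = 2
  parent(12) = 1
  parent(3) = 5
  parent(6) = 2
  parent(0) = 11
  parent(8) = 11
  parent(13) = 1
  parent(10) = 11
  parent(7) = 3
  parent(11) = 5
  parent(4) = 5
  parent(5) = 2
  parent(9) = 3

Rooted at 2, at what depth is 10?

3

Climbing from 10 to the root: 10 – 11 – 5 – 2. That's 3 steps.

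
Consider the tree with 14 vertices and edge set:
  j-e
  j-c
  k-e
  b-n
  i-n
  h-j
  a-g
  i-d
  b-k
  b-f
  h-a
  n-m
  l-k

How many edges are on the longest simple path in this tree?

Starting from d, a farthest node is g at distance 9.
One longest path: d–i–n–b–k–e–j–h–a–g.
So the diameter is 9.

9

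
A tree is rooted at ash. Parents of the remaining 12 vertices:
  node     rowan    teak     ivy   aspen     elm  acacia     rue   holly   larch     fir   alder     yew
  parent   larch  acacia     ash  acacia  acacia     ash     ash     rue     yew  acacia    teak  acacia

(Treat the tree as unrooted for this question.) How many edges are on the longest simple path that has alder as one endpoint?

Distances from alder peak at 5, attained at holly (rowan also at distance 5).
alder – teak – acacia – ash – rue – holly

5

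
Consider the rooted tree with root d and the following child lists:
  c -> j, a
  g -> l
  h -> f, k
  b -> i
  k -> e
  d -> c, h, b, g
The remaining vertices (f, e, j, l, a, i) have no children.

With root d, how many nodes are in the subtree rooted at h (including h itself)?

4

The subtree rooted at h contains: h, f, k, e — 4 nodes.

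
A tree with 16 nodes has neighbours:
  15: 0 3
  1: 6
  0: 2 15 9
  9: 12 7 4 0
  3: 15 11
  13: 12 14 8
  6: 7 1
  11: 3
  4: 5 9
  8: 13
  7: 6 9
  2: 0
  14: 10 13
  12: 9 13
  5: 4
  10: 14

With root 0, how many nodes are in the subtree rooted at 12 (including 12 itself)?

5

Descendants of 12 (including itself): 12, 13, 8, 14, 10. That's 5.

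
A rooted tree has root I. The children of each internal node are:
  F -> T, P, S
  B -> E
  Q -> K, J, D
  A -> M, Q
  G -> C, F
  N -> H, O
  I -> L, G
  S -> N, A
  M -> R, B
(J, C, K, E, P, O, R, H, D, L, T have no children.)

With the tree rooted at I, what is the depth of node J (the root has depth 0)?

6

I – G – F – S – A – Q – J — 6 edges.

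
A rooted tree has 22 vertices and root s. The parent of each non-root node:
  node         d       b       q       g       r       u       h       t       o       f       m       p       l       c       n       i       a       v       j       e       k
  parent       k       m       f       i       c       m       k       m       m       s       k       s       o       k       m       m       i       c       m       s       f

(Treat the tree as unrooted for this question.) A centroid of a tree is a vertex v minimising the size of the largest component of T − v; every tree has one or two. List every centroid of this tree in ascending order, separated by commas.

Delete m: the remaining components have sizes 11, 3, 2, 1, 1, 1, 1, 1. Max 11 ≤ 11, so m is a centroid.
k is adjacent to m and is also a centroid (the largest component after removing it is likewise 11).

k, m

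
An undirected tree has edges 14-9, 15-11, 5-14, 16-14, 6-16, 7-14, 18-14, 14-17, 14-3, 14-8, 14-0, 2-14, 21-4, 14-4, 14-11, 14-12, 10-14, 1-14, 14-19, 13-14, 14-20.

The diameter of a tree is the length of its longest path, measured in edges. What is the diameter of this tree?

4

BFS from 21 reaches 15 last, at distance 4; BFS from 15 confirms no node is farther.
Path: 21 – 4 – 14 – 11 – 15.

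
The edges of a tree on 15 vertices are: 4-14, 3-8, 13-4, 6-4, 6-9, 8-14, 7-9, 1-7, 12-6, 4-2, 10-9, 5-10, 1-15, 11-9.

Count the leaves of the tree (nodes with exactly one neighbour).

Degree-1 nodes: 2, 3, 5, 11, 12, 13, 15 — 7 of them.

7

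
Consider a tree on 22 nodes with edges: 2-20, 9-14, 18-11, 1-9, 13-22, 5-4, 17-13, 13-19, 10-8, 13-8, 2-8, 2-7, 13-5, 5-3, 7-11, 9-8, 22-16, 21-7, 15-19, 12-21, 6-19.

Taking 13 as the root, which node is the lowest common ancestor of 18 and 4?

Path 18→root: 18 11 7 2 8 13; path 4→root: 4 5 13.
First common node: 13.

13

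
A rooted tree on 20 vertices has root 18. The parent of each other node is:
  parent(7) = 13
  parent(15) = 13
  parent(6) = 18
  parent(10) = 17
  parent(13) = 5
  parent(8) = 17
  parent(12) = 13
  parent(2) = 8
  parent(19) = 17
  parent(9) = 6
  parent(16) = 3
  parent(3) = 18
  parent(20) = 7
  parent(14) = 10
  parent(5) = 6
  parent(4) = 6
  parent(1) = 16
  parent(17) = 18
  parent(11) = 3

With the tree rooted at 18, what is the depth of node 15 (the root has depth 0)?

4

Path from 18 to 15: 18–6–5–13–15, which has 4 edges.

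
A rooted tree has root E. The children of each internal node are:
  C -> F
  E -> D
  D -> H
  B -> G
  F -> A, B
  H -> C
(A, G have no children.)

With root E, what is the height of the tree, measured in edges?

6

G sits deepest: E → D → H → C → F → B → G — 6 edges from the root.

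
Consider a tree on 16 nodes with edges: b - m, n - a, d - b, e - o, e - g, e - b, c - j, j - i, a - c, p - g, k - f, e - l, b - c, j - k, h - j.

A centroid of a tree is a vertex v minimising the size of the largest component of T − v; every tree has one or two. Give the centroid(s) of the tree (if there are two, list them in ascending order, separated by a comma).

b, c

Delete b: the remaining components have sizes 8, 5, 1, 1. Max 8 ≤ 8, so b is a centroid.
Its neighbour c also leaves a largest component of size 8, so both are centroids.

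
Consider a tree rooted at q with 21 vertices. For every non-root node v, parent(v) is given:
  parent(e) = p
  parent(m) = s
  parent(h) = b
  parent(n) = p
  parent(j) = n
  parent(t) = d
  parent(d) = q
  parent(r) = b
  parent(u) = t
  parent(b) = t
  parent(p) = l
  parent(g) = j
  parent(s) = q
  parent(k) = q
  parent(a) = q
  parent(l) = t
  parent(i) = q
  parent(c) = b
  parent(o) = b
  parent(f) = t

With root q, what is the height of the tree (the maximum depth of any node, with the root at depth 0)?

7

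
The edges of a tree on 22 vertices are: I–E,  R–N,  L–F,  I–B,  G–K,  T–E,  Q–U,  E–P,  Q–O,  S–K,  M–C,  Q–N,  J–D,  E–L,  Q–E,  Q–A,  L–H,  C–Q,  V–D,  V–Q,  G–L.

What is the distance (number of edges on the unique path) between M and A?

The path is M – C – Q – A, which has 3 edges.

3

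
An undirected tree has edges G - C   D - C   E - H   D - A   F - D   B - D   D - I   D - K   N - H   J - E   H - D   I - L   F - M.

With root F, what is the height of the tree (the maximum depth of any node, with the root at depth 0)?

4

A deepest node is J, reached by F–D–H–E–J.
That path has 4 edges, so the height is 4.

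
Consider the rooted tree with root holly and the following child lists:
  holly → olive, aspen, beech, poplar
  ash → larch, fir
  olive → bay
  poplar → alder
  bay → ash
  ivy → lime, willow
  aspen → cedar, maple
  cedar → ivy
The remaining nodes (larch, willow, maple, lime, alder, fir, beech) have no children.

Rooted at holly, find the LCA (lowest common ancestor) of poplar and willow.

Path poplar→root: poplar holly; path willow→root: willow ivy cedar aspen holly.
First common node: holly.

holly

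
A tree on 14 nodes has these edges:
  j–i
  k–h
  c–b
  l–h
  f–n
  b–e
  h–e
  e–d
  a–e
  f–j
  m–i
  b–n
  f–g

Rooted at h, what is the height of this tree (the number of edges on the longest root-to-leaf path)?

7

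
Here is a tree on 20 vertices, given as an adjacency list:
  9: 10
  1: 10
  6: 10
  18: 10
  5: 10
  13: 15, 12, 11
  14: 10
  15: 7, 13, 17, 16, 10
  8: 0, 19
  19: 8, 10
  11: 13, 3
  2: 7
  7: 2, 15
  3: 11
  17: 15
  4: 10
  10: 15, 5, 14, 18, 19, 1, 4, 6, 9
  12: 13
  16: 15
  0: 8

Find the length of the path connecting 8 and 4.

3

The path is 8–19–10–4, which has 3 edges.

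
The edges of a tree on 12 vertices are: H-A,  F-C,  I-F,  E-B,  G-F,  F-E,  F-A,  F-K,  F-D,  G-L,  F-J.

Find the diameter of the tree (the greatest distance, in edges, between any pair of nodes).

BFS from L reaches B last, at distance 4; BFS from B confirms no node is farther.
Path: L – G – F – E – B.

4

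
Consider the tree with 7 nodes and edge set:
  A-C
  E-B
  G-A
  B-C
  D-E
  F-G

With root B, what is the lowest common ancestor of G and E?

B

G's ancestor chain is G, A, C, B and E's is E, B; they first meet at B.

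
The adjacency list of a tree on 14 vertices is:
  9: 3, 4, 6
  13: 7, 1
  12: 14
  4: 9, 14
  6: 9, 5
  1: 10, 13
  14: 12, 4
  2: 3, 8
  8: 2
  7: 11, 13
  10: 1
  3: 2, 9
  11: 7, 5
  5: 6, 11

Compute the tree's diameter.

10

Starting from 8, a farthest node is 10 at distance 10.
One longest path: 8 - 2 - 3 - 9 - 6 - 5 - 11 - 7 - 13 - 1 - 10.
So the diameter is 10.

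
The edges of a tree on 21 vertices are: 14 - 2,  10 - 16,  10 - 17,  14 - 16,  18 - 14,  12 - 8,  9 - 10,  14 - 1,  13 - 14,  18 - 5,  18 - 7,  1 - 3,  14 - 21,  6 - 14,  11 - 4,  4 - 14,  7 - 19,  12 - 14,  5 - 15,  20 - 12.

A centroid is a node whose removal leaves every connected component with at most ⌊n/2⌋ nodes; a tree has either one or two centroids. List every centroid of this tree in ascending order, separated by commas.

14

If 14 is removed the pieces have sizes 5, 4, 3, 2, 2, 1, 1, 1, 1, all ≤ ⌊21/2⌋ = 10.
No neighbour of 14 does as well, so 14 is the unique centroid.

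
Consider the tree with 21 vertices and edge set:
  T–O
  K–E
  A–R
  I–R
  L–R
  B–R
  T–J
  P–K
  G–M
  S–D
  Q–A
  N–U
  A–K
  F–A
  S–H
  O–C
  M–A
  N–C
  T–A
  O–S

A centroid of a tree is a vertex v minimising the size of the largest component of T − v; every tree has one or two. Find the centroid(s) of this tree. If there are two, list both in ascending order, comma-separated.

A

Removing A splits the tree into components of sizes 9, 4, 3, 2, 1, 1; the largest is 9 ≤ ⌊21/2⌋ = 10.
No neighbour of A does as well, so A is the unique centroid.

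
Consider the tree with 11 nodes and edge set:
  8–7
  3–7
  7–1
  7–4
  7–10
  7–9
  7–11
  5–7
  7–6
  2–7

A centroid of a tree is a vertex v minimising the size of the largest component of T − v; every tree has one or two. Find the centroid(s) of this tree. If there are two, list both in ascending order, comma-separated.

7

If 7 is removed the pieces have sizes 1, 1, 1, 1, 1, 1, 1, 1, 1, 1, all ≤ ⌊11/2⌋ = 5.
No neighbour of 7 does as well, so 7 is the unique centroid.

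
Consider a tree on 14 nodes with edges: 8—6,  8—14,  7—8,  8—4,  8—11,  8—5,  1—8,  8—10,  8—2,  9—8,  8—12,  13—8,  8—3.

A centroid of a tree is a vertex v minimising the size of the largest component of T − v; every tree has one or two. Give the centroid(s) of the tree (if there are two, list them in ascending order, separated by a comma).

If 8 is removed the pieces have sizes 1, 1, 1, 1, 1, 1, 1, 1, 1, 1, 1, 1, 1, all ≤ ⌊14/2⌋ = 7.
Every other node leaves some component of size > 7, so the centroid is unique.

8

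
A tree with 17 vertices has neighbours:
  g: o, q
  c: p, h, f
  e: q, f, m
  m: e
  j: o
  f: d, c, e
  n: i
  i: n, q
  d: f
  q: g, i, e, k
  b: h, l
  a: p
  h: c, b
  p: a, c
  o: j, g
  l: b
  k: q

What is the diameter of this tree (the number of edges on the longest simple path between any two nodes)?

9

A longest path is j – o – g – q – e – f – c – h – b – l, with 9 edges.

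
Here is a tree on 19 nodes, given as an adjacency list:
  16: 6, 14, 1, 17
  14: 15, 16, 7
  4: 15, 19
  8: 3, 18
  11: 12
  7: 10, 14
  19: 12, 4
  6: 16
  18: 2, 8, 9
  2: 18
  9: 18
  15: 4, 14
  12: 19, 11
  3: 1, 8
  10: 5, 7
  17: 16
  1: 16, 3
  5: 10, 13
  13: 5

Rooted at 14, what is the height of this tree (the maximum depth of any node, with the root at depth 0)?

6

2 sits deepest: 14 – 16 – 1 – 3 – 8 – 18 – 2 — 6 edges from the root.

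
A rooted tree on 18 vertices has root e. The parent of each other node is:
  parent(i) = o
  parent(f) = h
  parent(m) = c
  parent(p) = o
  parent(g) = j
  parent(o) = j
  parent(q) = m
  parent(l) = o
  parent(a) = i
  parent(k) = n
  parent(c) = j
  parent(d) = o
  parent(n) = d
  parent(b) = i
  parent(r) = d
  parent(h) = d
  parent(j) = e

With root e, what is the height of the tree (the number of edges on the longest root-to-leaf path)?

5

The longest root-to-leaf path is e–j–o–d–h–f (5 edges).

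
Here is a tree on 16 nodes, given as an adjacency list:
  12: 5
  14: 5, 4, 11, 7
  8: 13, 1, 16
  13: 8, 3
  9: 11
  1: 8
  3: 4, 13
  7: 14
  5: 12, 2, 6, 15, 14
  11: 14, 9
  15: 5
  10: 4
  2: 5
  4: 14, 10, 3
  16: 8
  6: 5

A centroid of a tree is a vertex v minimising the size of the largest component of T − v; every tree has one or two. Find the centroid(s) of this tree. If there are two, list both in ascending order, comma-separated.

14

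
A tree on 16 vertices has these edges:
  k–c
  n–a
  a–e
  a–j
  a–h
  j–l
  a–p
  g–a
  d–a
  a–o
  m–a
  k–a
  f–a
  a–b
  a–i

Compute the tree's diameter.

Starting from c, a farthest node is l at distance 4.
One longest path: c – k – a – j – l.
So the diameter is 4.

4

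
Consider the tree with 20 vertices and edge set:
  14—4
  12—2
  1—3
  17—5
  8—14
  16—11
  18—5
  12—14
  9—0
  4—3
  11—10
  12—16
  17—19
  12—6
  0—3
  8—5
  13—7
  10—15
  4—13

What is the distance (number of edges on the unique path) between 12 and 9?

5

The path is 12 – 14 – 4 – 3 – 0 – 9, which has 5 edges.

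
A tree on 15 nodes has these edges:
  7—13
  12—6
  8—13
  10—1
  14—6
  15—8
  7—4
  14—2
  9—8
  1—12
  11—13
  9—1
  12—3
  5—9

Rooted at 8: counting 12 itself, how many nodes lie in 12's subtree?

5

The subtree rooted at 12 contains: 12, 3, 6, 14, 2 — 5 nodes.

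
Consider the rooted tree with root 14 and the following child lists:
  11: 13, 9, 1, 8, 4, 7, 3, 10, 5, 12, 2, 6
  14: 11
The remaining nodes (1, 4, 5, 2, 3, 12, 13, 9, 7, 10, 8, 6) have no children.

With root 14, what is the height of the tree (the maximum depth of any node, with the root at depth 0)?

2

A deepest node is 12, reached by 14 – 11 – 12.
That path has 2 edges, so the height is 2.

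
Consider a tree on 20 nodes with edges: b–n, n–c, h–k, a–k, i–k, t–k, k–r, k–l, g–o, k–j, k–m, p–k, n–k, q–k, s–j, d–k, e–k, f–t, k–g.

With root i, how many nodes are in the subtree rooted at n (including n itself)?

3

Descendants of n (including itself): n, c, b. That's 3.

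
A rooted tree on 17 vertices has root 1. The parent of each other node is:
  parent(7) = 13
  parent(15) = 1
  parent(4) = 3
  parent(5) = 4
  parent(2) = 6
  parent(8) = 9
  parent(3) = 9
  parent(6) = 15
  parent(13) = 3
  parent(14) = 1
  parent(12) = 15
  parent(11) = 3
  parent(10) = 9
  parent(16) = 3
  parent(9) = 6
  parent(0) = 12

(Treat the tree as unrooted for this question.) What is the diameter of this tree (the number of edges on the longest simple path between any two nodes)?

BFS from 5 reaches 0 last, at distance 7; BFS from 0 confirms no node is farther.
Path: 5-4-3-9-6-15-12-0.

7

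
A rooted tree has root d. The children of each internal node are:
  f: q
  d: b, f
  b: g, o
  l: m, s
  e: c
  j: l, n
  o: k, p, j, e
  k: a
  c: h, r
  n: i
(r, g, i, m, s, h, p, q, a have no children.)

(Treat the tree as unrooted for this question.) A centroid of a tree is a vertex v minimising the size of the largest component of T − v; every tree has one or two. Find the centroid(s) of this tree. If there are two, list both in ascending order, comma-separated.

o

If o is removed the pieces have sizes 6, 5, 4, 2, 1, all ≤ ⌊19/2⌋ = 9.
Every other node leaves some component of size > 9, so the centroid is unique.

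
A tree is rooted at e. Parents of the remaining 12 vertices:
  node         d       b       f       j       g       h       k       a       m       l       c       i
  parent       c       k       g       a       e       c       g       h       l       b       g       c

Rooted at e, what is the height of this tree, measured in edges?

5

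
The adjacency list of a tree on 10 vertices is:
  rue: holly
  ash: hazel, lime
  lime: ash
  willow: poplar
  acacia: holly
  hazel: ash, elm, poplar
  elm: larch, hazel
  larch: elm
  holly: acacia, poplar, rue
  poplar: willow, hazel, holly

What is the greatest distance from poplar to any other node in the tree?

A farthest node from poplar is larch (lime also at distance 3).
The path poplar–hazel–elm–larch has 3 edges.

3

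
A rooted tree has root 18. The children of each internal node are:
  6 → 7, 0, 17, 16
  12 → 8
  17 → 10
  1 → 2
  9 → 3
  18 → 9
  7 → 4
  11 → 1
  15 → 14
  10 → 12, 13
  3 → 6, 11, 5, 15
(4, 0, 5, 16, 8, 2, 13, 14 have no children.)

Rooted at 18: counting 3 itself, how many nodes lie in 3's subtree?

17

Descendants of 3 (including itself): 3, 15, 6, 11, 5, 14, 7, 16, 0, 17, 1, 4, 10, 2, 12, 13, 8. That's 17.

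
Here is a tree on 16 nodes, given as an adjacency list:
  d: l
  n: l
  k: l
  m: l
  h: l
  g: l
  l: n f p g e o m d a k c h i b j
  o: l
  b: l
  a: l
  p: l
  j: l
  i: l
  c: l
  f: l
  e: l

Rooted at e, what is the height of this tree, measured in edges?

2

The longest root-to-leaf path is e → l → b (2 edges).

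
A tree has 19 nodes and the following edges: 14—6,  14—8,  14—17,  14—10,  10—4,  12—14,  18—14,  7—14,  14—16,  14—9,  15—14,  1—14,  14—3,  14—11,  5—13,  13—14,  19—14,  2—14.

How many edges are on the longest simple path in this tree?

4

BFS from 5 reaches 4 last, at distance 4; BFS from 4 confirms no node is farther.
Path: 5 - 13 - 14 - 10 - 4.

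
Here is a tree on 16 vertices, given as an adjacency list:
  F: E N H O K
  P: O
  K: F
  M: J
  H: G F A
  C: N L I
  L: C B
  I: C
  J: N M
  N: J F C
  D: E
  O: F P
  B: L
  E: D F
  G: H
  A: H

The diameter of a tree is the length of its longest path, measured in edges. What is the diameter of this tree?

6

Starting from B, a farthest node is G at distance 6.
One longest path: B – L – C – N – F – H – G.
So the diameter is 6.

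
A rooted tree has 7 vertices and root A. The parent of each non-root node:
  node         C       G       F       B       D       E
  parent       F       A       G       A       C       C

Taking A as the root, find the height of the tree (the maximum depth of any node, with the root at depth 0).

A deepest node is D, reached by A–G–F–C–D.
That path has 4 edges, so the height is 4.

4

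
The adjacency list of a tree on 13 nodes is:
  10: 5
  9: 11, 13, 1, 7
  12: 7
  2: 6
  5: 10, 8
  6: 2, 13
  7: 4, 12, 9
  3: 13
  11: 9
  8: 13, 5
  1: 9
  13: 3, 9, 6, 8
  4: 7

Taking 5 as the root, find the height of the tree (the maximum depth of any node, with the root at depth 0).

The longest root-to-leaf path is 5 – 8 – 13 – 9 – 7 – 12 (5 edges).

5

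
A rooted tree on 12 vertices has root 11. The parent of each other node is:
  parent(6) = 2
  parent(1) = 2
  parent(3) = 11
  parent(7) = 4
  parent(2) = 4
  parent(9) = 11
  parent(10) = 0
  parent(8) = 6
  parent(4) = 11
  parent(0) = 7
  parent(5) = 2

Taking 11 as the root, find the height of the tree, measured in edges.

8 sits deepest: 11 → 4 → 2 → 6 → 8 — 4 edges from the root.

4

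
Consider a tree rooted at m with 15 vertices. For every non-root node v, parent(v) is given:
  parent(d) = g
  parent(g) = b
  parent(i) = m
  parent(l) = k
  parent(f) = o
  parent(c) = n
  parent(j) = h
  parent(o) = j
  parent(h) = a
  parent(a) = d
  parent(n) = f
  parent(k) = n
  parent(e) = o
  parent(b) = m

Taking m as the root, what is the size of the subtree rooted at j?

8

The subtree rooted at j contains: j, o, f, e, n, c, k, l — 8 nodes.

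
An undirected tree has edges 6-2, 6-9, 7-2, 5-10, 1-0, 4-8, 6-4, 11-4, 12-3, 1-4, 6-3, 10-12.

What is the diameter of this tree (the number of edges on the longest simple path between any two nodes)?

7

BFS from 5 reaches 0 last, at distance 7; BFS from 0 confirms no node is farther.
Path: 5 - 10 - 12 - 3 - 6 - 4 - 1 - 0.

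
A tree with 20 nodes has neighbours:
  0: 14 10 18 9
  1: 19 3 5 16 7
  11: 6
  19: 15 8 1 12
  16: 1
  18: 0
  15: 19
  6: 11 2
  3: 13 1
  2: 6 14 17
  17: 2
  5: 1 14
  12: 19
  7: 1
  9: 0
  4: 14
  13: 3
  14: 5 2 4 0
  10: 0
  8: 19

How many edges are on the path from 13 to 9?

6

13–3–1–5–14–0–9: 6 edges.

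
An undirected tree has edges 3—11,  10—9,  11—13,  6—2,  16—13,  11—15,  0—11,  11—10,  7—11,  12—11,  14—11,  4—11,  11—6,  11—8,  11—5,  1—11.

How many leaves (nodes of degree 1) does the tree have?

The leaves are 0, 1, 2, 3, 4, 5, 7, 8, 9, 12, 14, 15, 16.
That is 13 leaves.

13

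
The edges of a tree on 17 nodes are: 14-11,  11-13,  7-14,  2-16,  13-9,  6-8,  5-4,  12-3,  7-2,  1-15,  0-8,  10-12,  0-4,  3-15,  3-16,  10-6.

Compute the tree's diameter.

Starting from 5, a farthest node is 9 at distance 14.
One longest path: 5 – 4 – 0 – 8 – 6 – 10 – 12 – 3 – 16 – 2 – 7 – 14 – 11 – 13 – 9.
So the diameter is 14.

14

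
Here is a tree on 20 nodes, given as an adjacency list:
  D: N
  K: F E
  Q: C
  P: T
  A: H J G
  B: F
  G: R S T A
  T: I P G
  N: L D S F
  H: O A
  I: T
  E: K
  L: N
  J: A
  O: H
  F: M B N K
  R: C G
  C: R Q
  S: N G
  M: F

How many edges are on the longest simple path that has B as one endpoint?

7

A farthest node from B is O (Q also at distance 7).
The path B–F–N–S–G–A–H–O has 7 edges.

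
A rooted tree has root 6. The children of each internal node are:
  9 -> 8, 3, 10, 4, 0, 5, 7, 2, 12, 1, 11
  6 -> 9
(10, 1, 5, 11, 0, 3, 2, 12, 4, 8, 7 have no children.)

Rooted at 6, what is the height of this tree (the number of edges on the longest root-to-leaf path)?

1 sits deepest: 6–9–1 — 2 edges from the root.

2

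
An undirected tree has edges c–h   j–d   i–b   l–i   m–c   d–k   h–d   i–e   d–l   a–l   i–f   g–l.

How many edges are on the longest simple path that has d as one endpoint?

A farthest node from d is m (b, e, f also at distance 3).
The path d–h–c–m has 3 edges.

3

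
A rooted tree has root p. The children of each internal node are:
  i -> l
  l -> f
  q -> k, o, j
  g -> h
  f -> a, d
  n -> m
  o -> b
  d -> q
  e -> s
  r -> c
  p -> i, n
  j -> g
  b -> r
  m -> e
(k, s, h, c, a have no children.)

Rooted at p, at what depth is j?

6

Path from p to j: p → i → l → f → d → q → j, which has 6 edges.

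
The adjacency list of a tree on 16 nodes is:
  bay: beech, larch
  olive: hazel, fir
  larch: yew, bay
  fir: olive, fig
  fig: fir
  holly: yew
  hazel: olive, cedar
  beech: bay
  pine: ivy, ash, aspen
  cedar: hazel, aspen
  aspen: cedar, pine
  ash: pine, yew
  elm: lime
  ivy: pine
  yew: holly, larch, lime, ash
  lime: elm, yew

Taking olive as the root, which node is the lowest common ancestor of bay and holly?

yew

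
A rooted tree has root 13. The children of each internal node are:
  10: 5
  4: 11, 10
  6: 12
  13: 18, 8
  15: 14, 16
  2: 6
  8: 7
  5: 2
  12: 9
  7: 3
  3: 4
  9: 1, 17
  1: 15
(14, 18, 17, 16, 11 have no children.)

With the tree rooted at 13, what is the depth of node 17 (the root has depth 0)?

13–8–7–3–4–10–5–2–6–12–9–17 — 11 edges.

11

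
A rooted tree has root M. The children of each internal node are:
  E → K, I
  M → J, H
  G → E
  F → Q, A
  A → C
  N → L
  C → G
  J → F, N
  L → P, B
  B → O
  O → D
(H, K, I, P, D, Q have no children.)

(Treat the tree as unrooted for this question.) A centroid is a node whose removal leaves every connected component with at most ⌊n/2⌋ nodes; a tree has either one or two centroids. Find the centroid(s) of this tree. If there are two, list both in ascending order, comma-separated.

Delete J: the remaining components have sizes 8, 6, 2. Max 8 ≤ 8, so J is a centroid.
Every other node leaves some component of size > 8, so the centroid is unique.

J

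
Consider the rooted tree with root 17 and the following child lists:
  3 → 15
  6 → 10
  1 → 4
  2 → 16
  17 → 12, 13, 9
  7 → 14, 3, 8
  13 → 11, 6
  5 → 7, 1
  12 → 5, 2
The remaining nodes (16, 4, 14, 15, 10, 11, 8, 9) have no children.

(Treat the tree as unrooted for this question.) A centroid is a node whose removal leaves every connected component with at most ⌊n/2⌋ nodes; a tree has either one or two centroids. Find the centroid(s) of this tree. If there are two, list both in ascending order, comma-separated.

12

If 12 is removed the pieces have sizes 8, 6, 2, all ≤ ⌊17/2⌋ = 8.
No neighbour of 12 does as well, so 12 is the unique centroid.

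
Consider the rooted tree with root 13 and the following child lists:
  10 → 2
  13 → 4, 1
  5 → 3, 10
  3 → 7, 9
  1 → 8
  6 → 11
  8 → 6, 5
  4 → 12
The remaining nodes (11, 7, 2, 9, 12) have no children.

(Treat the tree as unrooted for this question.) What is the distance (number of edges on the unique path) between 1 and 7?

The path is 1 – 8 – 5 – 3 – 7, which has 4 edges.

4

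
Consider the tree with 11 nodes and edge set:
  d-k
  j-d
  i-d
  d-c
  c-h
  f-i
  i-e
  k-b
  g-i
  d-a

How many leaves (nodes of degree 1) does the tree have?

7

The leaves are a, b, e, f, g, h, j.
That is 7 leaves.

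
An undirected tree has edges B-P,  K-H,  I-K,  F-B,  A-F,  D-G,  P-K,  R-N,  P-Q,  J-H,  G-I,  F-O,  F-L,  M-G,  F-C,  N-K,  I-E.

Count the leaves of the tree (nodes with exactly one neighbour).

10

The leaves are A, C, D, E, J, L, M, O, Q, R.
That is 10 leaves.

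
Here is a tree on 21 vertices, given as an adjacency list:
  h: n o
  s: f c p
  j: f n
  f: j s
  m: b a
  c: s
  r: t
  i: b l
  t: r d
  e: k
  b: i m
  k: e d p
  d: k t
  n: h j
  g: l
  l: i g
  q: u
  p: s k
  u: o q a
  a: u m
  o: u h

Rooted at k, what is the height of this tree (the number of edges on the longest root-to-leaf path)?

14

The longest root-to-leaf path is k – p – s – f – j – n – h – o – u – a – m – b – i – l – g (14 edges).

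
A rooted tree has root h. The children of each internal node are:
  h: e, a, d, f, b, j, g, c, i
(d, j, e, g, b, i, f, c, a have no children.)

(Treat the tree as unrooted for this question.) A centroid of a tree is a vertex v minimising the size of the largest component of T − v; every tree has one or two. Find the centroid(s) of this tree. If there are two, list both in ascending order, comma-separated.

Removing h splits the tree into components of sizes 1, 1, 1, 1, 1, 1, 1, 1, 1; the largest is 1 ≤ ⌊10/2⌋ = 5.
Every other node leaves some component of size > 5, so the centroid is unique.

h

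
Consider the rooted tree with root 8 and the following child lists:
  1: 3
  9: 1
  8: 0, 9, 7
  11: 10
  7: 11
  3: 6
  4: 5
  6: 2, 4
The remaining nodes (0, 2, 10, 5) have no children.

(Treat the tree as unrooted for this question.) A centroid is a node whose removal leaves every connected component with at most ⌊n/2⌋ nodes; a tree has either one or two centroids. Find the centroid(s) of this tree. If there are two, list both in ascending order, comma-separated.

Removing 9 splits the tree into components of sizes 6, 5; the largest is 6 ≤ ⌊12/2⌋ = 6.
1 is adjacent to 9 and is also a centroid (the largest component after removing it is likewise 6).

1, 9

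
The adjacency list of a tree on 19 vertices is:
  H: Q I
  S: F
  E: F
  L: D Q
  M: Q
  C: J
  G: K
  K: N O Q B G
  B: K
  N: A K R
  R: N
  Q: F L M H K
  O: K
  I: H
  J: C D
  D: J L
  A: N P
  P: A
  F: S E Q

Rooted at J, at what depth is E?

5

J–D–L–Q–F–E — 5 edges.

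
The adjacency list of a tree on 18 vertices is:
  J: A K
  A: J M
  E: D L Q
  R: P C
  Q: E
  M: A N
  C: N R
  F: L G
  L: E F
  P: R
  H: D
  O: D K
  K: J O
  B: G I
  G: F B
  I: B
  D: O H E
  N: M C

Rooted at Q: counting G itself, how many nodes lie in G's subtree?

3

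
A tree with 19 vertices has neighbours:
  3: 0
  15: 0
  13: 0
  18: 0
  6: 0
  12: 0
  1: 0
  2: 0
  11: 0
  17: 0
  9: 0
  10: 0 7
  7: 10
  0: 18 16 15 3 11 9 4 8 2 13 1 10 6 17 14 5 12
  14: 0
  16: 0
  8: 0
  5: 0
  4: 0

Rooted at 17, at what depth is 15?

17 → 0 → 15 — 2 edges.

2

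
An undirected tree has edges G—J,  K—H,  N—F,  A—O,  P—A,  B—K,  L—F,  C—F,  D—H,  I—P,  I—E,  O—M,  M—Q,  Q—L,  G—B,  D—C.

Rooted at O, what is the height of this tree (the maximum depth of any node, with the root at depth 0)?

A deepest node is J, reached by O–M–Q–L–F–C–D–H–K–B–G–J.
That path has 11 edges, so the height is 11.

11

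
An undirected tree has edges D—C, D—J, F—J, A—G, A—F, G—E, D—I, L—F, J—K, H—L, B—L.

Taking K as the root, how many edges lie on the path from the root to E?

5

K–J–F–A–G–E — 5 edges.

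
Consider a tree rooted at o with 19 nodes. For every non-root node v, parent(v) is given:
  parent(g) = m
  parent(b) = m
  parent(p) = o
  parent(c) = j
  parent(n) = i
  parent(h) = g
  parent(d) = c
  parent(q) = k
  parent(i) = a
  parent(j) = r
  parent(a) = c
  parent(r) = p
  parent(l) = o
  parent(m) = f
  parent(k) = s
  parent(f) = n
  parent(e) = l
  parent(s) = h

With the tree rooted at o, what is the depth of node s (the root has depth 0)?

12

Path from o to s: o–p–r–j–c–a–i–n–f–m–g–h–s, which has 12 edges.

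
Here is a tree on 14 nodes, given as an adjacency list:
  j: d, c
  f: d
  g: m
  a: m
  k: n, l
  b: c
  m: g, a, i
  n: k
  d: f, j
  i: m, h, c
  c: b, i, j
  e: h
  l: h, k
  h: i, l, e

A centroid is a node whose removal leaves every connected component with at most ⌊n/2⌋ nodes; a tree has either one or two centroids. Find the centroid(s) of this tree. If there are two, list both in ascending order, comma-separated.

Delete i: the remaining components have sizes 5, 5, 3. Max 5 ≤ 7, so i is a centroid.
Every other node leaves some component of size > 7, so the centroid is unique.

i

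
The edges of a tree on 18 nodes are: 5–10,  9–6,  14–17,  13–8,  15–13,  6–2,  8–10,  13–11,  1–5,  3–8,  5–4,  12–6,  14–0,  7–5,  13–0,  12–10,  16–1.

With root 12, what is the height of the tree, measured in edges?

17 sits deepest: 12-10-8-13-0-14-17 — 6 edges from the root.

6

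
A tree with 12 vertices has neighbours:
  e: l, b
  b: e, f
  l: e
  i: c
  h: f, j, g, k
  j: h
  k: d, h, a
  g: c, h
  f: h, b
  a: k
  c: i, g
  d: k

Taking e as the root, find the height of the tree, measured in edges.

6

A deepest node is i, reached by e-b-f-h-g-c-i.
That path has 6 edges, so the height is 6.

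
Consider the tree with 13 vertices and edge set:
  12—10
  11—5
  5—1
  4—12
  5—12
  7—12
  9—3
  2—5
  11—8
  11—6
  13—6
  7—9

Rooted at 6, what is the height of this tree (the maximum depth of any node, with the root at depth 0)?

6

A deepest node is 3, reached by 6 – 11 – 5 – 12 – 7 – 9 – 3.
That path has 6 edges, so the height is 6.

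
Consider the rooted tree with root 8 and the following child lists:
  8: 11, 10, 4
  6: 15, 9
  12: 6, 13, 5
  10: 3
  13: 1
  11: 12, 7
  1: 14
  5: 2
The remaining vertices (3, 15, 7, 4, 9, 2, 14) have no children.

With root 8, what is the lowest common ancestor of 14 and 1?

Ancestors of 14 (toward the root): 14, 1, 13, 12, 11, 8.
Ancestors of 1: 1, 13, 12, 11, 8.
The deepest node appearing in both lists is 1.

1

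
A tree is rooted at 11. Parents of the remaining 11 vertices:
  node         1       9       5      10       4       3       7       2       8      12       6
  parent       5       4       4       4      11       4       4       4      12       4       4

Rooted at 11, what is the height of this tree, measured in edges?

The longest root-to-leaf path is 11–4–12–8 (3 edges).

3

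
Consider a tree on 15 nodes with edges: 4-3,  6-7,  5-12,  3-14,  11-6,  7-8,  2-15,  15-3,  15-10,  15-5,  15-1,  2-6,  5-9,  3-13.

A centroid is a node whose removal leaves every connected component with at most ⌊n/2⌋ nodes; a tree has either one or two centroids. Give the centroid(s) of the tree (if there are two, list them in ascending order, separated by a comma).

15

Removing 15 splits the tree into components of sizes 5, 4, 3, 1, 1; the largest is 5 ≤ ⌊15/2⌋ = 7.
No neighbour of 15 does as well, so 15 is the unique centroid.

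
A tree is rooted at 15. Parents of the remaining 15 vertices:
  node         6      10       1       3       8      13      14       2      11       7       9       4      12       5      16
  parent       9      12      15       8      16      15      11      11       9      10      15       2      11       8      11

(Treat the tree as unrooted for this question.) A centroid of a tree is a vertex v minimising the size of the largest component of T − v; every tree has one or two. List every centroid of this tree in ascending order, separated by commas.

11

Delete 11: the remaining components have sizes 5, 4, 3, 2, 1. Max 5 ≤ 8, so 11 is a centroid.
No neighbour of 11 does as well, so 11 is the unique centroid.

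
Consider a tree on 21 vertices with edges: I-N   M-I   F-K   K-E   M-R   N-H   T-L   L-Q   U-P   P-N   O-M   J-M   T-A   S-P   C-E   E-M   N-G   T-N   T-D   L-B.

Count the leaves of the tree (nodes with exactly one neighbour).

13

The leaves are A, B, C, D, F, G, H, J, O, Q, R, S, U.
That is 13 leaves.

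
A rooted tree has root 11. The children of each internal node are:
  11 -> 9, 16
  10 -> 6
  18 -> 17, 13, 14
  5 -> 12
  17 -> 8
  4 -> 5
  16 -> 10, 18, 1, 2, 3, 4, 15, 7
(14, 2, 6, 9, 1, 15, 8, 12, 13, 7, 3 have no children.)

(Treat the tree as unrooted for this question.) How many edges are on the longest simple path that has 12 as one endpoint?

6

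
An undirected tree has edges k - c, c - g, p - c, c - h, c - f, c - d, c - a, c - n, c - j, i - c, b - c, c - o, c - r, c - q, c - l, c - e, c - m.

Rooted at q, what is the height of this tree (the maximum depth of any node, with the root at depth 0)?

2

A deepest node is r, reached by q–c–r.
That path has 2 edges, so the height is 2.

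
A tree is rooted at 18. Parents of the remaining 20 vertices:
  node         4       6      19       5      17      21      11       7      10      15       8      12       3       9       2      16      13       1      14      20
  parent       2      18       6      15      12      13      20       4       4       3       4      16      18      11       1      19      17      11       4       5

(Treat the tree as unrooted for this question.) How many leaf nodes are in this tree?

The leaves are 7, 8, 9, 10, 14, 21.
That is 6 leaves.

6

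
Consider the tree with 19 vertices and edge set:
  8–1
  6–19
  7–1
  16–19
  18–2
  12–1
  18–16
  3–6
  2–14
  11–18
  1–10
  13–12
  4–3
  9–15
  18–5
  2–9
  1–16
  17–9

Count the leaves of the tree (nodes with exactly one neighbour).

10

Exactly 10 nodes have a single neighbour: 4, 5, 7, 8, 10, 11, 13, 14, 15, 17.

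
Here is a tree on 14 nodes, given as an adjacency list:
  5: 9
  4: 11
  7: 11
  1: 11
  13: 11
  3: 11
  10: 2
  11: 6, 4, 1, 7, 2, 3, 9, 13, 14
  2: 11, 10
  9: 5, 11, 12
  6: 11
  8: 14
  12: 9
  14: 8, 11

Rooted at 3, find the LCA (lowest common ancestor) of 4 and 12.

Path 4→root: 4 11 3; path 12→root: 12 9 11 3.
First common node: 11.

11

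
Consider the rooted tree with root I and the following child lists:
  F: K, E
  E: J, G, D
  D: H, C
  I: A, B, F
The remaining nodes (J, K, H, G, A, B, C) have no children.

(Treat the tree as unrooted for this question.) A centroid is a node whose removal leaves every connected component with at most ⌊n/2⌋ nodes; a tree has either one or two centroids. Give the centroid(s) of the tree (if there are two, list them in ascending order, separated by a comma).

If E is removed the pieces have sizes 5, 3, 1, 1, all ≤ ⌊11/2⌋ = 5.
No neighbour of E does as well, so E is the unique centroid.

E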